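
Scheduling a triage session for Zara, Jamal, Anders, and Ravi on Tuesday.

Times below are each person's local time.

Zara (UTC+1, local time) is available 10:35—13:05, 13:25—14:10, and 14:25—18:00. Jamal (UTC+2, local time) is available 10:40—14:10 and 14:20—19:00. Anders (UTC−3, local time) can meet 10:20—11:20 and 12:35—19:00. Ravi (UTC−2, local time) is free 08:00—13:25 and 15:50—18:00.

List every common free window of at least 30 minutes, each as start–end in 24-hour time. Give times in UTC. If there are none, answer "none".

13:25–14:20

Zara → UTC: 09:35–12:05, 12:25–13:10, 13:25–17:00.
Jamal → UTC: 08:40–12:10, 12:20–17:00.
Anders → UTC: 13:20–14:20, 15:35–22:00.
Ravi → UTC: 10:00–15:25, 17:50–20:00.
Zara ∩ Jamal: 09:35–12:05, 12:25–13:10, 13:25–17:00.
Zara ∩ Jamal ∩ Anders: 13:25–14:20, 15:35–17:00.
Zara ∩ Jamal ∩ Anders ∩ Ravi: 13:25–14:20.
Windows ≥ 30 min: 13:25–14:20.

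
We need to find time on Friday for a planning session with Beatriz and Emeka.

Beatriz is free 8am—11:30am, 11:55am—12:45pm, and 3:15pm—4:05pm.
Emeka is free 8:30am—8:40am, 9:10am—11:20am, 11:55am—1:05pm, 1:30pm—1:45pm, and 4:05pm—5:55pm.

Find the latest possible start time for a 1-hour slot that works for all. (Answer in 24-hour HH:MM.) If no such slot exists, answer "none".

10:20

Beatriz ∩ Emeka: 08:30–08:40, 09:10–11:20, 11:55–12:45.
Windows ≥ 60 min: 09:10–11:20.
Latest start in the last window 09:10–11:20 is 11:20 − 60 min = 10:20.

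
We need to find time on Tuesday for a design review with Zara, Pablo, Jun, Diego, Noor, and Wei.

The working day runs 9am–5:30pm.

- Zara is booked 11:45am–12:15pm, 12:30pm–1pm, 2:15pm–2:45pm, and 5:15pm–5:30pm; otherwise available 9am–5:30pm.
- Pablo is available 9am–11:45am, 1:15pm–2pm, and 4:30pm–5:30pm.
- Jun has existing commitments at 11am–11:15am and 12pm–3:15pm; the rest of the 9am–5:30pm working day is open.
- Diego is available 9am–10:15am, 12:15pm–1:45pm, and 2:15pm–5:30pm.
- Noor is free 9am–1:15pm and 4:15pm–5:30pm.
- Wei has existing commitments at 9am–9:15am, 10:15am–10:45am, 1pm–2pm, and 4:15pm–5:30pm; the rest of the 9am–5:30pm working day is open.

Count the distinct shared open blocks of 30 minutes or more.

1

Zara free within 09:00–17:30: 09:00–11:45, 12:15–12:30, 13:00–14:15, 14:45–17:15.
Jun free within 09:00–17:30: 09:00–11:00, 11:15–12:00, 15:15–17:30.
Wei free within 09:00–17:30: 09:15–10:15, 10:45–13:00, 14:00–16:15.
Zara ∩ Pablo: 09:00–11:45, 13:15–14:00, 16:30–17:15.
Zara ∩ Pablo ∩ Jun: 09:00–11:00, 11:15–11:45, 16:30–17:15.
Zara ∩ Pablo ∩ Jun ∩ Diego: 09:00–10:15, 16:30–17:15.
Zara ∩ Pablo ∩ Jun ∩ Diego ∩ Noor: 09:00–10:15, 16:30–17:15.
Zara ∩ Pablo ∩ Jun ∩ Diego ∩ Noor ∩ Wei: 09:15–10:15.
Windows ≥ 30 min: 09:15–10:15.
That's 1 window.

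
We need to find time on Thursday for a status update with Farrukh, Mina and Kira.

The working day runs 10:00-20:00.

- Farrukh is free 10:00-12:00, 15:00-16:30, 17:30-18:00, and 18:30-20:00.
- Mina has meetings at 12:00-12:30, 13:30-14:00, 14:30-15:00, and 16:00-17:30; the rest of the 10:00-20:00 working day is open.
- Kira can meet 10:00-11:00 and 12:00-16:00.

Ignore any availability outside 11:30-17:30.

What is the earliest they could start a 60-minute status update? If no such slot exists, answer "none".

Mina free within 10:00–20:00: 10:00–12:00, 12:30–13:30, 14:00–14:30, 15:00–16:00, 17:30–20:00.
Farrukh ∩ Mina: 10:00–12:00, 15:00–16:00, 17:30–18:00, 18:30–20:00.
Farrukh ∩ Mina ∩ Kira: 10:00–11:00, 15:00–16:00.
Restricted to 11:30–17:30: 15:00–16:00.
Windows ≥ 60 min: 15:00–16:00.
Earliest such window starts at 15:00.

15:00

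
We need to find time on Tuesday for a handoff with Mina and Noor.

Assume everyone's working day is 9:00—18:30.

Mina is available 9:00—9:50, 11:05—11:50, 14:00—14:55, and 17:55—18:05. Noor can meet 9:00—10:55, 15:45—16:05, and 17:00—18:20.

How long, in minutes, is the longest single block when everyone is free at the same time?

50 minutes

Mina ∩ Noor: 09:00–09:50, 17:55–18:05.
Common window lengths: 50, 10 min; longest is 50.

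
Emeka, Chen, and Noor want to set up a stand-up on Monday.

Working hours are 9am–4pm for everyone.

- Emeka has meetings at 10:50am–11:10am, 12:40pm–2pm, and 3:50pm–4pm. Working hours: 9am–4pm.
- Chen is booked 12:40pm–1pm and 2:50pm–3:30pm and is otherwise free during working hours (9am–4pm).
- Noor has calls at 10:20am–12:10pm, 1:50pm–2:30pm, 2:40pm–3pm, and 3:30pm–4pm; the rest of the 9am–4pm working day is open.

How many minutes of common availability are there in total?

120 minutes

Emeka free within 09:00–16:00: 09:00–10:50, 11:10–12:40, 14:00–15:50.
Chen free within 09:00–16:00: 09:00–12:40, 13:00–14:50, 15:30–16:00.
Noor free within 09:00–16:00: 09:00–10:20, 12:10–13:50, 14:30–14:40, 15:00–15:30.
Emeka ∩ Chen: 09:00–10:50, 11:10–12:40, 14:00–14:50, 15:30–15:50.
Emeka ∩ Chen ∩ Noor: 09:00–10:20, 12:10–12:40, 14:30–14:40.
Total common minutes: 80 + 30 + 10 = 120.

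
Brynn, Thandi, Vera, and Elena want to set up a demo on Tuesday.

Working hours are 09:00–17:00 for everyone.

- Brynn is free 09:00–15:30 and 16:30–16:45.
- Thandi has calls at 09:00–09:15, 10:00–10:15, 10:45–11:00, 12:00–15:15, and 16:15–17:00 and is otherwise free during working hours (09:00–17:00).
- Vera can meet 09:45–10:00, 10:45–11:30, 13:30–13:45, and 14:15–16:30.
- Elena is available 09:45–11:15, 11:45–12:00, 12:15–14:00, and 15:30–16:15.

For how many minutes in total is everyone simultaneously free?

30 minutes

Thandi free within 09:00–17:00: 09:15–10:00, 10:15–10:45, 11:00–12:00, 15:15–16:15.
Brynn ∩ Thandi: 09:15–10:00, 10:15–10:45, 11:00–12:00, 15:15–15:30.
Brynn ∩ Thandi ∩ Vera: 09:45–10:00, 11:00–11:30, 15:15–15:30.
Brynn ∩ Thandi ∩ Vera ∩ Elena: 09:45–10:00, 11:00–11:15.
Total common minutes: 15 + 15 = 30.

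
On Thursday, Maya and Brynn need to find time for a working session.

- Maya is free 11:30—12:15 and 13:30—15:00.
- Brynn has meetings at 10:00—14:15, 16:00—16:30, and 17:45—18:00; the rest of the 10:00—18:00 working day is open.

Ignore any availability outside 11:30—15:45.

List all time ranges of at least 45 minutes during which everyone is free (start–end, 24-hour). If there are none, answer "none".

Brynn free within 10:00–18:00: 14:15–16:00, 16:30–17:45.
Maya ∩ Brynn: 14:15–15:00.
Restricted to 11:30–15:45: 14:15–15:00.
Windows ≥ 45 min: 14:15–15:00.

14:15–15:00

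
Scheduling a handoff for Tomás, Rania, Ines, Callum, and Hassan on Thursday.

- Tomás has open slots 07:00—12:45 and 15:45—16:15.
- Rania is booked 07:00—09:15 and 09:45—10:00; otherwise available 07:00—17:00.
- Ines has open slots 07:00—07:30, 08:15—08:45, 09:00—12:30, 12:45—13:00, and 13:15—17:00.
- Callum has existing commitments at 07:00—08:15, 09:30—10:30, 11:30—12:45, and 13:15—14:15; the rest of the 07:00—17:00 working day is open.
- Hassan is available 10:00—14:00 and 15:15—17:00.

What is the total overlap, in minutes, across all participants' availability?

90 minutes

Rania free within 07:00–17:00: 09:15–09:45, 10:00–17:00.
Callum free within 07:00–17:00: 08:15–09:30, 10:30–11:30, 12:45–13:15, 14:15–17:00.
Tomás ∩ Rania: 09:15–09:45, 10:00–12:45, 15:45–16:15.
Tomás ∩ Rania ∩ Ines: 09:15–09:45, 10:00–12:30, 15:45–16:15.
Tomás ∩ Rania ∩ Ines ∩ Callum: 09:15–09:30, 10:30–11:30, 15:45–16:15.
Tomás ∩ Rania ∩ Ines ∩ Callum ∩ Hassan: 10:30–11:30, 15:45–16:15.
Total common minutes: 60 + 30 = 90.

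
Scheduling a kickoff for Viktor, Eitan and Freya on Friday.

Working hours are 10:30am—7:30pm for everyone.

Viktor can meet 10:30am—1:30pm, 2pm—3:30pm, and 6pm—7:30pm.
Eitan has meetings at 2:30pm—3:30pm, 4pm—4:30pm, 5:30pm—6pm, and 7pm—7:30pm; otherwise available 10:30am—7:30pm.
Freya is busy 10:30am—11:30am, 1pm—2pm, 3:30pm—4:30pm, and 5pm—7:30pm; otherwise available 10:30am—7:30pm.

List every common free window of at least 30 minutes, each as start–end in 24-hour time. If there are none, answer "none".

11:30–13:00, 14:00–14:30

Eitan free within 10:30–19:30: 10:30–14:30, 15:30–16:00, 16:30–17:30, 18:00–19:00.
Freya free within 10:30–19:30: 11:30–13:00, 14:00–15:30, 16:30–17:00.
Viktor ∩ Eitan: 10:30–13:30, 14:00–14:30, 18:00–19:00.
Viktor ∩ Eitan ∩ Freya: 11:30–13:00, 14:00–14:30.
Windows ≥ 30 min: 11:30–13:00, 14:00–14:30.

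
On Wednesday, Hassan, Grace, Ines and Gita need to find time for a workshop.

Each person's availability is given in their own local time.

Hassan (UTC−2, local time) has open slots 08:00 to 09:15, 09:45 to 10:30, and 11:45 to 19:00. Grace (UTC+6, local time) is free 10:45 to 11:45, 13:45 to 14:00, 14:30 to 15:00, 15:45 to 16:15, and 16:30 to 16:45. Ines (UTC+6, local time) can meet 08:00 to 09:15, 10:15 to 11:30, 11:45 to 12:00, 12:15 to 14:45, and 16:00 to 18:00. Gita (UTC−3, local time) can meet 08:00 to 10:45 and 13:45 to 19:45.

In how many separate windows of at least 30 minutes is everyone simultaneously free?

0

Hassan → UTC: 10:00–11:15, 11:45–12:30, 13:45–21:00.
Grace → UTC: 04:45–05:45, 07:45–08:00, 08:30–09:00, 09:45–10:15, 10:30–10:45.
Ines → UTC: 02:00–03:15, 04:15–05:30, 05:45–06:00, 06:15–08:45, 10:00–12:00.
Gita → UTC: 11:00–13:45, 16:45–22:45.
Hassan ∩ Grace: 10:00–10:15, 10:30–10:45.
Hassan ∩ Grace ∩ Ines: 10:00–10:15, 10:30–10:45.
Hassan ∩ Grace ∩ Ines ∩ Gita: (none).
Windows ≥ 30 min: (none).
That's 0 windows.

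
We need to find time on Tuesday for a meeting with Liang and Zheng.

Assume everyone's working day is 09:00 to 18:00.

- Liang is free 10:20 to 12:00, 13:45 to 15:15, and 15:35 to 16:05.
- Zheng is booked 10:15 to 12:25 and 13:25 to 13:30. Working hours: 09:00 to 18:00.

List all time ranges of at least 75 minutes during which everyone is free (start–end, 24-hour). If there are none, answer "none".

13:45–15:15

Zheng free within 09:00–18:00: 09:00–10:15, 12:25–13:25, 13:30–18:00.
Liang ∩ Zheng: 13:45–15:15, 15:35–16:05.
Windows ≥ 75 min: 13:45–15:15.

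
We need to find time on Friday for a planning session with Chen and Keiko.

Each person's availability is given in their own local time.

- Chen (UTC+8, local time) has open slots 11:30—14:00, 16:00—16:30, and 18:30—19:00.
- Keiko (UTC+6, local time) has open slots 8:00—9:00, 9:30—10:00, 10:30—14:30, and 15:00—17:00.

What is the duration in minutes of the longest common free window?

Chen → UTC: 03:30–06:00, 08:00–08:30, 10:30–11:00.
Keiko → UTC: 02:00–03:00, 03:30–04:00, 04:30–08:30, 09:00–11:00.
Chen ∩ Keiko: 03:30–04:00, 04:30–06:00, 08:00–08:30, 10:30–11:00.
Common window lengths: 30, 90, 30, 30 min; longest is 90.

90 minutes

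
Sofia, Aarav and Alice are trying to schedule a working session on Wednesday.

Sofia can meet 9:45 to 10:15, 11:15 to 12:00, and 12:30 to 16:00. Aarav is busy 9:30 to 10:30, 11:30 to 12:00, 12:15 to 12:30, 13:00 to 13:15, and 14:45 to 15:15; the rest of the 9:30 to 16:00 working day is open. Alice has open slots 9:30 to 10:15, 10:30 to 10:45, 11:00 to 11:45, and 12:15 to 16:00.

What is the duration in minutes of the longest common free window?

Aarav free within 09:30–16:00: 10:30–11:30, 12:00–12:15, 12:30–13:00, 13:15–14:45, 15:15–16:00.
Sofia ∩ Aarav: 11:15–11:30, 12:30–13:00, 13:15–14:45, 15:15–16:00.
Sofia ∩ Aarav ∩ Alice: 11:15–11:30, 12:30–13:00, 13:15–14:45, 15:15–16:00.
Common window lengths: 15, 30, 90, 45 min; longest is 90.

90 minutes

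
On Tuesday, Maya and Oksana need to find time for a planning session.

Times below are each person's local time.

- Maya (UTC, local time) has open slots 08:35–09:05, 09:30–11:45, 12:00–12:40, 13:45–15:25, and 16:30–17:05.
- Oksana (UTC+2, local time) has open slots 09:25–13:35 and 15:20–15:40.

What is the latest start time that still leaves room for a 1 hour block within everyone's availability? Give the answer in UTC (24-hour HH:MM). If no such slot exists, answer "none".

10:35

Maya → UTC: 08:35–09:05, 09:30–11:45, 12:00–12:40, 13:45–15:25, 16:30–17:05.
Oksana → UTC: 07:25–11:35, 13:20–13:40.
Maya ∩ Oksana: 08:35–09:05, 09:30–11:35.
Windows ≥ 60 min: 09:30–11:35.
Latest start in the last window 09:30–11:35 is 11:35 − 60 min = 10:35.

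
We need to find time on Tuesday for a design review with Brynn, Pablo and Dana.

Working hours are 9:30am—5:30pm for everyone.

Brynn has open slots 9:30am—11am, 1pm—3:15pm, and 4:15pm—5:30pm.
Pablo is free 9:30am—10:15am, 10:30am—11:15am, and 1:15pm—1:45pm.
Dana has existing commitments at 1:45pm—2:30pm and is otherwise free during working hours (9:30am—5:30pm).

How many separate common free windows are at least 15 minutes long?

Dana free within 09:30–17:30: 09:30–13:45, 14:30–17:30.
Brynn ∩ Pablo: 09:30–10:15, 10:30–11:00, 13:15–13:45.
Brynn ∩ Pablo ∩ Dana: 09:30–10:15, 10:30–11:00, 13:15–13:45.
Windows ≥ 15 min: 09:30–10:15, 10:30–11:00, 13:15–13:45.
That's 3 windows.

3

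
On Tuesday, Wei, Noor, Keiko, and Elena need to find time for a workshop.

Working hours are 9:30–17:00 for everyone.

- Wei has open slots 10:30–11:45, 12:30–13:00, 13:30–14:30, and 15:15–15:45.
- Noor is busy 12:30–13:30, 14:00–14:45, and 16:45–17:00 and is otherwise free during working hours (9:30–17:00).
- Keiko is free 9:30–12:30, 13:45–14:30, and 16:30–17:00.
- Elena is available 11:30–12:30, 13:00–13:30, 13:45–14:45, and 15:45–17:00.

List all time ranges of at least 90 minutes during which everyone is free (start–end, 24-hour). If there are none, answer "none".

none

Noor free within 09:30–17:00: 09:30–12:30, 13:30–14:00, 14:45–16:45.
Wei ∩ Noor: 10:30–11:45, 13:30–14:00, 15:15–15:45.
Wei ∩ Noor ∩ Keiko: 10:30–11:45, 13:45–14:00.
Wei ∩ Noor ∩ Keiko ∩ Elena: 11:30–11:45, 13:45–14:00.
Windows ≥ 90 min: (none).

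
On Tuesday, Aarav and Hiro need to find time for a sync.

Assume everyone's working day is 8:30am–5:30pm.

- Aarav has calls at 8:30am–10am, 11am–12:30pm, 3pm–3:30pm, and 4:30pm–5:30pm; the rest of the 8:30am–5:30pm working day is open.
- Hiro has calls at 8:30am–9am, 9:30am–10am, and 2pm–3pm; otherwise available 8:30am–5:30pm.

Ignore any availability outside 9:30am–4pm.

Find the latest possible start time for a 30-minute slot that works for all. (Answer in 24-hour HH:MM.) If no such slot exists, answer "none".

15:30

Aarav free within 08:30–17:30: 10:00–11:00, 12:30–15:00, 15:30–16:30.
Hiro free within 08:30–17:30: 09:00–09:30, 10:00–14:00, 15:00–17:30.
Aarav ∩ Hiro: 10:00–11:00, 12:30–14:00, 15:30–16:30.
Restricted to 09:30–16:00: 10:00–11:00, 12:30–14:00, 15:30–16:00.
Windows ≥ 30 min: 10:00–11:00, 12:30–14:00, 15:30–16:00.
Latest start in the last window 15:30–16:00 is 16:00 − 30 min = 15:30.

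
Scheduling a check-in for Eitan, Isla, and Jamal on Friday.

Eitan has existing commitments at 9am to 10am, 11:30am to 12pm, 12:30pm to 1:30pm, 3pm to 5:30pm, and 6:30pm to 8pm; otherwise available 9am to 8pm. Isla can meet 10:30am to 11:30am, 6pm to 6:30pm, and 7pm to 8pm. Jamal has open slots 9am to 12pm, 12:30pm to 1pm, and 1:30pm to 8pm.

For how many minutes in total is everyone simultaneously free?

Eitan free within 09:00–20:00: 10:00–11:30, 12:00–12:30, 13:30–15:00, 17:30–18:30.
Eitan ∩ Isla: 10:30–11:30, 18:00–18:30.
Eitan ∩ Isla ∩ Jamal: 10:30–11:30, 18:00–18:30.
Total common minutes: 60 + 30 = 90.

90 minutes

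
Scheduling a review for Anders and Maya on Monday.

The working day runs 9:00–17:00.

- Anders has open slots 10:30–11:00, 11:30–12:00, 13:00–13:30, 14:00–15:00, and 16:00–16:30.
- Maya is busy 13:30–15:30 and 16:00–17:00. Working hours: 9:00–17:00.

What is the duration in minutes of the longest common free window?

Maya free within 09:00–17:00: 09:00–13:30, 15:30–16:00.
Anders ∩ Maya: 10:30–11:00, 11:30–12:00, 13:00–13:30.
Common window lengths: 30, 30, 30 min; longest is 30.

30 minutes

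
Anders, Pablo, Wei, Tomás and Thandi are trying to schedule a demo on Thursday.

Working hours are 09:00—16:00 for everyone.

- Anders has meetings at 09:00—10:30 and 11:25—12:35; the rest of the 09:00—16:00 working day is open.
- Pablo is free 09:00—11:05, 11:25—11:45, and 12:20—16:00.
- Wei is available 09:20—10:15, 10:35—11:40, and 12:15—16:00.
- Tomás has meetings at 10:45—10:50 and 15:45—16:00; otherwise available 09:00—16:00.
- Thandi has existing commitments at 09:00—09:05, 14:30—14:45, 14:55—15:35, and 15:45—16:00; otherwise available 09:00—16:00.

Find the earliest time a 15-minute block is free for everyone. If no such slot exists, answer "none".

10:50

Anders free within 09:00–16:00: 10:30–11:25, 12:35–16:00.
Tomás free within 09:00–16:00: 09:00–10:45, 10:50–15:45.
Thandi free within 09:00–16:00: 09:05–14:30, 14:45–14:55, 15:35–15:45.
Anders ∩ Pablo: 10:30–11:05, 12:35–16:00.
Anders ∩ Pablo ∩ Wei: 10:35–11:05, 12:35–16:00.
Anders ∩ Pablo ∩ Wei ∩ Tomás: 10:35–10:45, 10:50–11:05, 12:35–15:45.
Anders ∩ Pablo ∩ Wei ∩ Tomás ∩ Thandi: 10:35–10:45, 10:50–11:05, 12:35–14:30, 14:45–14:55, 15:35–15:45.
Windows ≥ 15 min: 10:50–11:05, 12:35–14:30.
Earliest such window starts at 10:50.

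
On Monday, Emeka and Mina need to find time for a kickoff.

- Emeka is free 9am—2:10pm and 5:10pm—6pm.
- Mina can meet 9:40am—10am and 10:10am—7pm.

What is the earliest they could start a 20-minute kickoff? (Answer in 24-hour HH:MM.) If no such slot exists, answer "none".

Emeka ∩ Mina: 09:40–10:00, 10:10–14:10, 17:10–18:00.
Windows ≥ 20 min: 09:40–10:00, 10:10–14:10, 17:10–18:00.
Earliest such window starts at 09:40.

09:40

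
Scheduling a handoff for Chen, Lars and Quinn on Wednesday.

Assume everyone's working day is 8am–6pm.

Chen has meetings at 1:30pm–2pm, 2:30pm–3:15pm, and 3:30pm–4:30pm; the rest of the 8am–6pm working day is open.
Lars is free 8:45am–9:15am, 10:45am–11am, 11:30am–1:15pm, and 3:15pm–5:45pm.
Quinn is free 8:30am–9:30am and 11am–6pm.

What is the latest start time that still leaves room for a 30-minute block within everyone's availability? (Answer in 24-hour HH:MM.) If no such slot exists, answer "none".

Chen free within 08:00–18:00: 08:00–13:30, 14:00–14:30, 15:15–15:30, 16:30–18:00.
Chen ∩ Lars: 08:45–09:15, 10:45–11:00, 11:30–13:15, 15:15–15:30, 16:30–17:45.
Chen ∩ Lars ∩ Quinn: 08:45–09:15, 11:30–13:15, 15:15–15:30, 16:30–17:45.
Windows ≥ 30 min: 08:45–09:15, 11:30–13:15, 16:30–17:45.
Latest start in the last window 16:30–17:45 is 17:45 − 30 min = 17:15.

17:15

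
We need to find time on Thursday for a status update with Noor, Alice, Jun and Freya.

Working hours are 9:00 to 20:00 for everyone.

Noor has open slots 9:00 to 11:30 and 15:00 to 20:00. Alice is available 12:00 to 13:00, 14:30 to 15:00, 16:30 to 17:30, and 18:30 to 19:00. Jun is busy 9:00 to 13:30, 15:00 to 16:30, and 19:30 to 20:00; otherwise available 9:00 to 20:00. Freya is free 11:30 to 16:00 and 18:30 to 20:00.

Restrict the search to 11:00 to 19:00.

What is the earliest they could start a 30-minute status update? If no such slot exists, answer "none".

18:30

Jun free within 09:00–20:00: 13:30–15:00, 16:30–19:30.
Noor ∩ Alice: 16:30–17:30, 18:30–19:00.
Noor ∩ Alice ∩ Jun: 16:30–17:30, 18:30–19:00.
Noor ∩ Alice ∩ Jun ∩ Freya: 18:30–19:00.
Restricted to 11:00–19:00: 18:30–19:00.
Windows ≥ 30 min: 18:30–19:00.
Earliest such window starts at 18:30.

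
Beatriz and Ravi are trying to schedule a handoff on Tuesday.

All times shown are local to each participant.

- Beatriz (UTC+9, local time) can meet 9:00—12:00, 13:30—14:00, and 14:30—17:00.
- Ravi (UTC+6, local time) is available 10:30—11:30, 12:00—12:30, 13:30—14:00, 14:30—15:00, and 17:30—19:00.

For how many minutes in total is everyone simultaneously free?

Beatriz → UTC: 00:00–03:00, 04:30–05:00, 05:30–08:00.
Ravi → UTC: 04:30–05:30, 06:00–06:30, 07:30–08:00, 08:30–09:00, 11:30–13:00.
Beatriz ∩ Ravi: 04:30–05:00, 06:00–06:30, 07:30–08:00.
Total common minutes: 30 + 30 + 30 = 90.

90 minutes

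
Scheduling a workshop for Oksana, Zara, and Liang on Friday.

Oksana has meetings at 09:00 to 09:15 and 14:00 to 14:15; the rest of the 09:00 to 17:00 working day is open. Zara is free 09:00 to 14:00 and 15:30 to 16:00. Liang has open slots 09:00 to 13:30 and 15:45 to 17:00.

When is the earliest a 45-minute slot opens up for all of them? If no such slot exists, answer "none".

Oksana free within 09:00–17:00: 09:15–14:00, 14:15–17:00.
Oksana ∩ Zara: 09:15–14:00, 15:30–16:00.
Oksana ∩ Zara ∩ Liang: 09:15–13:30, 15:45–16:00.
Windows ≥ 45 min: 09:15–13:30.
Earliest such window starts at 09:15.

09:15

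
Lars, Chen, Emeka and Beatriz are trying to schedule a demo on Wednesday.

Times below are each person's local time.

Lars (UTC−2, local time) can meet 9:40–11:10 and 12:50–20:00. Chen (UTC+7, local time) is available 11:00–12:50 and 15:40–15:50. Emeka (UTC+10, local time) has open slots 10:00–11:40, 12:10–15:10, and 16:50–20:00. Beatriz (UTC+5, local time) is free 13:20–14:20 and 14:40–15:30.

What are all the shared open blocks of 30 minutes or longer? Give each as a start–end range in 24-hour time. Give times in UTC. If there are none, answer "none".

Lars → UTC: 11:40–13:10, 14:50–22:00.
Chen → UTC: 04:00–05:50, 08:40–08:50.
Emeka → UTC: 00:00–01:40, 02:10–05:10, 06:50–10:00.
Beatriz → UTC: 08:20–09:20, 09:40–10:30.
Lars ∩ Chen: (none).
Lars ∩ Chen ∩ Emeka: (none).
Lars ∩ Chen ∩ Emeka ∩ Beatriz: (none).
Windows ≥ 30 min: (none).

none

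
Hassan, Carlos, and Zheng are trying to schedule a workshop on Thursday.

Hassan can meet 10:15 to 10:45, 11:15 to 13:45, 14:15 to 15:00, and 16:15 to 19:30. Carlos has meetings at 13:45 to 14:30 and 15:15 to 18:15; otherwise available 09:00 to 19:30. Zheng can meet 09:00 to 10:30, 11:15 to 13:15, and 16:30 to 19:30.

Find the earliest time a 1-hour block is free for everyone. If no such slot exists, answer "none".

11:15

Carlos free within 09:00–19:30: 09:00–13:45, 14:30–15:15, 18:15–19:30.
Hassan ∩ Carlos: 10:15–10:45, 11:15–13:45, 14:30–15:00, 18:15–19:30.
Hassan ∩ Carlos ∩ Zheng: 10:15–10:30, 11:15–13:15, 18:15–19:30.
Windows ≥ 60 min: 11:15–13:15, 18:15–19:30.
Earliest such window starts at 11:15.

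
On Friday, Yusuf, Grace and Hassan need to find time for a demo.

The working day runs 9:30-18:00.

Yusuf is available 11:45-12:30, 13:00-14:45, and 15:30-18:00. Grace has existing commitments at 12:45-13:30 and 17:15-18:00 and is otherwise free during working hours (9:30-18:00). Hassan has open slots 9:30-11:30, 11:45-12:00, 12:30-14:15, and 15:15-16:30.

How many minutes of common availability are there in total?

120 minutes

Grace free within 09:30–18:00: 09:30–12:45, 13:30–17:15.
Yusuf ∩ Grace: 11:45–12:30, 13:30–14:45, 15:30–17:15.
Yusuf ∩ Grace ∩ Hassan: 11:45–12:00, 13:30–14:15, 15:30–16:30.
Total common minutes: 15 + 45 + 60 = 120.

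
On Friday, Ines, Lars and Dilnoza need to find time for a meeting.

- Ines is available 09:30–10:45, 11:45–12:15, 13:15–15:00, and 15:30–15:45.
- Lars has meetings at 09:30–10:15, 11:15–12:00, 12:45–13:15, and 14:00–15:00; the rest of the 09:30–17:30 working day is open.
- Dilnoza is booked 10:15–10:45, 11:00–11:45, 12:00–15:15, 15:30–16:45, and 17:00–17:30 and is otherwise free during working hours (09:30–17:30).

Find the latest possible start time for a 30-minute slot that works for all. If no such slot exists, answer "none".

Lars free within 09:30–17:30: 10:15–11:15, 12:00–12:45, 13:15–14:00, 15:00–17:30.
Dilnoza free within 09:30–17:30: 09:30–10:15, 10:45–11:00, 11:45–12:00, 15:15–15:30, 16:45–17:00.
Ines ∩ Lars: 10:15–10:45, 12:00–12:15, 13:15–14:00, 15:30–15:45.
Ines ∩ Lars ∩ Dilnoza: (none).
Windows ≥ 30 min: (none).

none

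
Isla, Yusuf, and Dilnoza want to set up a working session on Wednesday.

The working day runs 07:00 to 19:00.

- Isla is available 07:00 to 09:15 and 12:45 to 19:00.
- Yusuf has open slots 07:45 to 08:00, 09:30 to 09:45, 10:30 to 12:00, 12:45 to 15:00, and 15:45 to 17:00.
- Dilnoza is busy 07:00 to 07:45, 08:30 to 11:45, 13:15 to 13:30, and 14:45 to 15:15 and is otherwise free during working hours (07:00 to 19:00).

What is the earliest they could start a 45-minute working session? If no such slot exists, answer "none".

Dilnoza free within 07:00–19:00: 07:45–08:30, 11:45–13:15, 13:30–14:45, 15:15–19:00.
Isla ∩ Yusuf: 07:45–08:00, 12:45–15:00, 15:45–17:00.
Isla ∩ Yusuf ∩ Dilnoza: 07:45–08:00, 12:45–13:15, 13:30–14:45, 15:45–17:00.
Windows ≥ 45 min: 13:30–14:45, 15:45–17:00.
Earliest such window starts at 13:30.

13:30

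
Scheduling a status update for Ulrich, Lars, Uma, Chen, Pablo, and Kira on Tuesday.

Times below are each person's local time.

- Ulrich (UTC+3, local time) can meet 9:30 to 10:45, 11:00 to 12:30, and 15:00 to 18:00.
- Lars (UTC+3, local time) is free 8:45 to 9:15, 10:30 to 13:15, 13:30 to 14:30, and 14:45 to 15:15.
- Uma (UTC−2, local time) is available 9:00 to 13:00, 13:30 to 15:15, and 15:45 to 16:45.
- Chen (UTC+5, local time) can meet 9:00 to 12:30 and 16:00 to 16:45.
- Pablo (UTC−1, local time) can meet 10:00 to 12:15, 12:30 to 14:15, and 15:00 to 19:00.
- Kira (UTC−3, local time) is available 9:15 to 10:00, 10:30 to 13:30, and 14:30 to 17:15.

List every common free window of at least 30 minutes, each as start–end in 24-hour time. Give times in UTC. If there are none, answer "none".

none

Ulrich → UTC: 06:30–07:45, 08:00–09:30, 12:00–15:00.
Lars → UTC: 05:45–06:15, 07:30–10:15, 10:30–11:30, 11:45–12:15.
Uma → UTC: 11:00–15:00, 15:30–17:15, 17:45–18:45.
Chen → UTC: 04:00–07:30, 11:00–11:45.
Pablo → UTC: 11:00–13:15, 13:30–15:15, 16:00–20:00.
Kira → UTC: 12:15–13:00, 13:30–16:30, 17:30–20:15.
Ulrich ∩ Lars: 07:30–07:45, 08:00–09:30, 12:00–12:15.
Ulrich ∩ Lars ∩ Uma: 12:00–12:15.
Ulrich ∩ Lars ∩ Uma ∩ Chen: (none).
Ulrich ∩ Lars ∩ Uma ∩ Chen ∩ Pablo: (none).
Ulrich ∩ Lars ∩ Uma ∩ Chen ∩ Pablo ∩ Kira: (none).
Windows ≥ 30 min: (none).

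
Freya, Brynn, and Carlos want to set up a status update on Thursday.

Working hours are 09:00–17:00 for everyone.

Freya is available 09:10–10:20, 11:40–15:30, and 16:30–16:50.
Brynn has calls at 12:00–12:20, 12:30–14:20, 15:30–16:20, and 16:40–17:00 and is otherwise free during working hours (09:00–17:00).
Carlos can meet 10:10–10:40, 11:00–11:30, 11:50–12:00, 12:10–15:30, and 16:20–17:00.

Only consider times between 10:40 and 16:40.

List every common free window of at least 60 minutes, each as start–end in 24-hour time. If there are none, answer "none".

Brynn free within 09:00–17:00: 09:00–12:00, 12:20–12:30, 14:20–15:30, 16:20–16:40.
Freya ∩ Brynn: 09:10–10:20, 11:40–12:00, 12:20–12:30, 14:20–15:30, 16:30–16:40.
Freya ∩ Brynn ∩ Carlos: 10:10–10:20, 11:50–12:00, 12:20–12:30, 14:20–15:30, 16:30–16:40.
Restricted to 10:40–16:40: 11:50–12:00, 12:20–12:30, 14:20–15:30, 16:30–16:40.
Windows ≥ 60 min: 14:20–15:30.

14:20–15:30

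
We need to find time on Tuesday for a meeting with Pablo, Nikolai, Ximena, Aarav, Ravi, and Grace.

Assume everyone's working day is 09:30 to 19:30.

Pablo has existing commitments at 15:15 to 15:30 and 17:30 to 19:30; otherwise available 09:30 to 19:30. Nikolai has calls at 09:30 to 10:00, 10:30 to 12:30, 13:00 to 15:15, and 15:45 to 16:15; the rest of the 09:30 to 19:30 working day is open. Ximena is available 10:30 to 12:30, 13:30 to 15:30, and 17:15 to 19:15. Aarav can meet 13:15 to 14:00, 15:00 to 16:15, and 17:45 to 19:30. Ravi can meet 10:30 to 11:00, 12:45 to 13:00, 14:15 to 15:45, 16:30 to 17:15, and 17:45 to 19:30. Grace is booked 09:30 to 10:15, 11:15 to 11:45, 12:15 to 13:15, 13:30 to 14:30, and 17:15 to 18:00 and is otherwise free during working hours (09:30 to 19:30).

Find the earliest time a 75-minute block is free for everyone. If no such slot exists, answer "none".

Pablo free within 09:30–19:30: 09:30–15:15, 15:30–17:30.
Nikolai free within 09:30–19:30: 10:00–10:30, 12:30–13:00, 15:15–15:45, 16:15–19:30.
Grace free within 09:30–19:30: 10:15–11:15, 11:45–12:15, 13:15–13:30, 14:30–17:15, 18:00–19:30.
Pablo ∩ Nikolai: 10:00–10:30, 12:30–13:00, 15:30–15:45, 16:15–17:30.
Pablo ∩ Nikolai ∩ Ximena: 17:15–17:30.
Pablo ∩ Nikolai ∩ Ximena ∩ Aarav: (none).
Pablo ∩ Nikolai ∩ Ximena ∩ Aarav ∩ Ravi: (none).
Pablo ∩ Nikolai ∩ Ximena ∩ Aarav ∩ Ravi ∩ Grace: (none).
Windows ≥ 75 min: (none).

none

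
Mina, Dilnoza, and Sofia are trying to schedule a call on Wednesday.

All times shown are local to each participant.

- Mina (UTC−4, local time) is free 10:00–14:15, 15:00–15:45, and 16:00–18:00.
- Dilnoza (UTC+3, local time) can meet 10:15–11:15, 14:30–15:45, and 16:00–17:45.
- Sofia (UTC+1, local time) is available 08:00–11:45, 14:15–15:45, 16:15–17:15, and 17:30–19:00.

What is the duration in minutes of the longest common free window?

Mina → UTC: 14:00–18:15, 19:00–19:45, 20:00–22:00.
Dilnoza → UTC: 07:15–08:15, 11:30–12:45, 13:00–14:45.
Sofia → UTC: 07:00–10:45, 13:15–14:45, 15:15–16:15, 16:30–18:00.
Mina ∩ Dilnoza: 14:00–14:45.
Mina ∩ Dilnoza ∩ Sofia: 14:00–14:45.
Single common window of 45 minutes.

45 minutes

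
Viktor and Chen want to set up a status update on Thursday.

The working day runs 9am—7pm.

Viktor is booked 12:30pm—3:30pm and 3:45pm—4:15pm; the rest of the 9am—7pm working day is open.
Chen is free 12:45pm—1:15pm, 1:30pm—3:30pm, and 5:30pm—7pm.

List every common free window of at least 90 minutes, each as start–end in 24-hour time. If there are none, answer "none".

Viktor free within 09:00–19:00: 09:00–12:30, 15:30–15:45, 16:15–19:00.
Viktor ∩ Chen: 17:30–19:00.
Windows ≥ 90 min: 17:30–19:00.

17:30–19:00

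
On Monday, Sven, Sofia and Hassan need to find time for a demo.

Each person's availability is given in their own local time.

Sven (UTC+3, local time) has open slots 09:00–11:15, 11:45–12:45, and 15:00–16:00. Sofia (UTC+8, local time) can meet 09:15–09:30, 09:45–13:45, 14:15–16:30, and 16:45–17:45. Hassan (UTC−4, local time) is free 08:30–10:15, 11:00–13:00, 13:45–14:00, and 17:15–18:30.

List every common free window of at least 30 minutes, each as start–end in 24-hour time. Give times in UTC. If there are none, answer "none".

Sven → UTC: 06:00–08:15, 08:45–09:45, 12:00–13:00.
Sofia → UTC: 01:15–01:30, 01:45–05:45, 06:15–08:30, 08:45–09:45.
Hassan → UTC: 12:30–14:15, 15:00–17:00, 17:45–18:00, 21:15–22:30.
Sven ∩ Sofia: 06:15–08:15, 08:45–09:45.
Sven ∩ Sofia ∩ Hassan: (none).
Windows ≥ 30 min: (none).

none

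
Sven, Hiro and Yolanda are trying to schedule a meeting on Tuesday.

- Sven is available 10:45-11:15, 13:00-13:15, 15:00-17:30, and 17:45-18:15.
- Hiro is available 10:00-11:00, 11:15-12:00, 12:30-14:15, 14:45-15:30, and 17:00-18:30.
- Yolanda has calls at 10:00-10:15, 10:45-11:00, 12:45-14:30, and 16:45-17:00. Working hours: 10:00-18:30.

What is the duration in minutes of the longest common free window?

Yolanda free within 10:00–18:30: 10:15–10:45, 11:00–12:45, 14:30–16:45, 17:00–18:30.
Sven ∩ Hiro: 10:45–11:00, 13:00–13:15, 15:00–15:30, 17:00–17:30, 17:45–18:15.
Sven ∩ Hiro ∩ Yolanda: 15:00–15:30, 17:00–17:30, 17:45–18:15.
Common window lengths: 30, 30, 30 min; longest is 30.

30 minutes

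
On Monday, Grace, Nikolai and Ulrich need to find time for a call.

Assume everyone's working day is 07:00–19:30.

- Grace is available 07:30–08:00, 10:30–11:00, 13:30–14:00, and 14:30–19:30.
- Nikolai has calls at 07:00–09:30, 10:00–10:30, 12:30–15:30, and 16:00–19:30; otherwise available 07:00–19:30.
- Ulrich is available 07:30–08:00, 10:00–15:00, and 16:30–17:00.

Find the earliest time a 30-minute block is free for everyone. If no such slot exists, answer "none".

Nikolai free within 07:00–19:30: 09:30–10:00, 10:30–12:30, 15:30–16:00.
Grace ∩ Nikolai: 10:30–11:00, 15:30–16:00.
Grace ∩ Nikolai ∩ Ulrich: 10:30–11:00.
Windows ≥ 30 min: 10:30–11:00.
Earliest such window starts at 10:30.

10:30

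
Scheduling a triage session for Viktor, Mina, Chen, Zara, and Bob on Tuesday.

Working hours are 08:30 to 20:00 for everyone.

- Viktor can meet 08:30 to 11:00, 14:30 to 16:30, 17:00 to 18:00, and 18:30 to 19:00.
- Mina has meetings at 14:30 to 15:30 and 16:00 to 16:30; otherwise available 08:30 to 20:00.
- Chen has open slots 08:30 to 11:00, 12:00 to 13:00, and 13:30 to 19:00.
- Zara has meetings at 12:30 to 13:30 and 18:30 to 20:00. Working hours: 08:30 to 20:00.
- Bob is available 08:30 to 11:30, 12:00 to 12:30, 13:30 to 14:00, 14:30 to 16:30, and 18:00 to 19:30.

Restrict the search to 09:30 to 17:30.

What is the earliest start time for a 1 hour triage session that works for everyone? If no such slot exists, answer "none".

Mina free within 08:30–20:00: 08:30–14:30, 15:30–16:00, 16:30–20:00.
Zara free within 08:30–20:00: 08:30–12:30, 13:30–18:30.
Viktor ∩ Mina: 08:30–11:00, 15:30–16:00, 17:00–18:00, 18:30–19:00.
Viktor ∩ Mina ∩ Chen: 08:30–11:00, 15:30–16:00, 17:00–18:00, 18:30–19:00.
Viktor ∩ Mina ∩ Chen ∩ Zara: 08:30–11:00, 15:30–16:00, 17:00–18:00.
Viktor ∩ Mina ∩ Chen ∩ Zara ∩ Bob: 08:30–11:00, 15:30–16:00.
Restricted to 09:30–17:30: 09:30–11:00, 15:30–16:00.
Windows ≥ 60 min: 09:30–11:00.
Earliest such window starts at 09:30.

09:30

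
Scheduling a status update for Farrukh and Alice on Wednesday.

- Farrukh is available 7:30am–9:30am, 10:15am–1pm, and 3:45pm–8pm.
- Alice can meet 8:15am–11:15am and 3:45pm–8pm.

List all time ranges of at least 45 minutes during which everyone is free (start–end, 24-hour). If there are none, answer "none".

08:15–09:30, 10:15–11:15, 15:45–20:00

Farrukh ∩ Alice: 08:15–09:30, 10:15–11:15, 15:45–20:00.
Windows ≥ 45 min: 08:15–09:30, 10:15–11:15, 15:45–20:00.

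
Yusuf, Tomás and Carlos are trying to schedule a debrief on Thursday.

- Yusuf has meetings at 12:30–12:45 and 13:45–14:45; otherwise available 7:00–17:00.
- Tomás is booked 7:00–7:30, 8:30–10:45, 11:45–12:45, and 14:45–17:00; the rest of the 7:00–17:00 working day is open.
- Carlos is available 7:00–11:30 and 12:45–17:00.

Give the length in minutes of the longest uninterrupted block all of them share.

60 minutes

Yusuf free within 07:00–17:00: 07:00–12:30, 12:45–13:45, 14:45–17:00.
Tomás free within 07:00–17:00: 07:30–08:30, 10:45–11:45, 12:45–14:45.
Yusuf ∩ Tomás: 07:30–08:30, 10:45–11:45, 12:45–13:45.
Yusuf ∩ Tomás ∩ Carlos: 07:30–08:30, 10:45–11:30, 12:45–13:45.
Common window lengths: 60, 45, 60 min; longest is 60.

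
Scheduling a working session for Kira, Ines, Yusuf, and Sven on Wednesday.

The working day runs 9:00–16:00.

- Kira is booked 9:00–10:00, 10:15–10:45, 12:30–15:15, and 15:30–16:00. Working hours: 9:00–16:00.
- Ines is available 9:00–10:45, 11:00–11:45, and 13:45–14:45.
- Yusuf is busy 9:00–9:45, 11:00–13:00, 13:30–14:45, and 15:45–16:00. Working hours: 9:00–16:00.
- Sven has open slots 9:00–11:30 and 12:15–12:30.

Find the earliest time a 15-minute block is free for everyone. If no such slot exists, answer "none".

Kira free within 09:00–16:00: 10:00–10:15, 10:45–12:30, 15:15–15:30.
Yusuf free within 09:00–16:00: 09:45–11:00, 13:00–13:30, 14:45–15:45.
Kira ∩ Ines: 10:00–10:15, 11:00–11:45.
Kira ∩ Ines ∩ Yusuf: 10:00–10:15.
Kira ∩ Ines ∩ Yusuf ∩ Sven: 10:00–10:15.
Windows ≥ 15 min: 10:00–10:15.
Earliest such window starts at 10:00.

10:00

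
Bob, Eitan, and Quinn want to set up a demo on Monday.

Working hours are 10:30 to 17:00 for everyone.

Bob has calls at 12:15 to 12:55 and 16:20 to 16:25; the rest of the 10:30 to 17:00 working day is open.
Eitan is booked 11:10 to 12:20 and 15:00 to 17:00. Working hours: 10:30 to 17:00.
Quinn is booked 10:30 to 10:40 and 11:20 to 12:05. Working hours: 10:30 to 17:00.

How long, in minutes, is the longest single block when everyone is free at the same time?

125 minutes

Bob free within 10:30–17:00: 10:30–12:15, 12:55–16:20, 16:25–17:00.
Eitan free within 10:30–17:00: 10:30–11:10, 12:20–15:00.
Quinn free within 10:30–17:00: 10:40–11:20, 12:05–17:00.
Bob ∩ Eitan: 10:30–11:10, 12:55–15:00.
Bob ∩ Eitan ∩ Quinn: 10:40–11:10, 12:55–15:00.
Common window lengths: 30, 125 min; longest is 125.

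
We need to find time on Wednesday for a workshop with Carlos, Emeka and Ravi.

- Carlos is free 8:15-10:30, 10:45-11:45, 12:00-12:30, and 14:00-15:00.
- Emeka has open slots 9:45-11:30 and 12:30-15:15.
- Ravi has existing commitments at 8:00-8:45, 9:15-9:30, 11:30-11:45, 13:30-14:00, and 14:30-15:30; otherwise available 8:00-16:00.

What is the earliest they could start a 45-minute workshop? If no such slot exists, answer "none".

09:45

Ravi free within 08:00–16:00: 08:45–09:15, 09:30–11:30, 11:45–13:30, 14:00–14:30, 15:30–16:00.
Carlos ∩ Emeka: 09:45–10:30, 10:45–11:30, 14:00–15:00.
Carlos ∩ Emeka ∩ Ravi: 09:45–10:30, 10:45–11:30, 14:00–14:30.
Windows ≥ 45 min: 09:45–10:30, 10:45–11:30.
Earliest such window starts at 09:45.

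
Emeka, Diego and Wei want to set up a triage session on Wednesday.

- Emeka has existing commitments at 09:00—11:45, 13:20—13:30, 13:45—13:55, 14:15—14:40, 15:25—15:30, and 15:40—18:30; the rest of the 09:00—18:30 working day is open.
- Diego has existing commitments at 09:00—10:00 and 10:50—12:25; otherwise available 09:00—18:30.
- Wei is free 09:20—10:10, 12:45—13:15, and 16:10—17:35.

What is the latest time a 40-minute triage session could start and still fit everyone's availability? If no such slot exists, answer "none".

none

Emeka free within 09:00–18:30: 11:45–13:20, 13:30–13:45, 13:55–14:15, 14:40–15:25, 15:30–15:40.
Diego free within 09:00–18:30: 10:00–10:50, 12:25–18:30.
Emeka ∩ Diego: 12:25–13:20, 13:30–13:45, 13:55–14:15, 14:40–15:25, 15:30–15:40.
Emeka ∩ Diego ∩ Wei: 12:45–13:15.
Windows ≥ 40 min: (none).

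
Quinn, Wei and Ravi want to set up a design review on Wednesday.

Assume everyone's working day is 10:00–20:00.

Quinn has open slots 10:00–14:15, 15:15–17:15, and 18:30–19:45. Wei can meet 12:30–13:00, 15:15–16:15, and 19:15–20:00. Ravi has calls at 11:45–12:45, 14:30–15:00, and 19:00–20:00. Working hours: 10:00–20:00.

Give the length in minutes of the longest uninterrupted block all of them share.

Ravi free within 10:00–20:00: 10:00–11:45, 12:45–14:30, 15:00–19:00.
Quinn ∩ Wei: 12:30–13:00, 15:15–16:15, 19:15–19:45.
Quinn ∩ Wei ∩ Ravi: 12:45–13:00, 15:15–16:15.
Common window lengths: 15, 60 min; longest is 60.

60 minutes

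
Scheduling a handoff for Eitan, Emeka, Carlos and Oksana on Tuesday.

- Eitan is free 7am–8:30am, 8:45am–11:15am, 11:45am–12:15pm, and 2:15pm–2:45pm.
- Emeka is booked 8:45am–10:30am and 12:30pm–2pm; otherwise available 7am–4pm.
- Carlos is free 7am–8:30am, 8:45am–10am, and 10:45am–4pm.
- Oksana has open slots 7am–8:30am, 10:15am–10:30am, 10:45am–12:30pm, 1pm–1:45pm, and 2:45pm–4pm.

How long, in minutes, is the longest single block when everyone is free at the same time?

90 minutes

Emeka free within 07:00–16:00: 07:00–08:45, 10:30–12:30, 14:00–16:00.
Eitan ∩ Emeka: 07:00–08:30, 10:30–11:15, 11:45–12:15, 14:15–14:45.
Eitan ∩ Emeka ∩ Carlos: 07:00–08:30, 10:45–11:15, 11:45–12:15, 14:15–14:45.
Eitan ∩ Emeka ∩ Carlos ∩ Oksana: 07:00–08:30, 10:45–11:15, 11:45–12:15.
Common window lengths: 90, 30, 30 min; longest is 90.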